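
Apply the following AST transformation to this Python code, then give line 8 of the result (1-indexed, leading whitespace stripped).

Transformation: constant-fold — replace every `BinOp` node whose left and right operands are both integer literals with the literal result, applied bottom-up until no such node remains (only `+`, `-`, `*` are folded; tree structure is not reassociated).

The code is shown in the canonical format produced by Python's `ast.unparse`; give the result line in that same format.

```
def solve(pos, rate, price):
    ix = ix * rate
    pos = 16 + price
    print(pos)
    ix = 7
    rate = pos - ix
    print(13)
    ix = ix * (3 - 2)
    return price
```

ix = ix * 1

Transformed code:
def solve(pos, rate, price):
    ix = ix * rate
    pos = 16 + price
    print(pos)
    ix = 7
    rate = pos - ix
    print(13)
    ix = ix * 1
    return price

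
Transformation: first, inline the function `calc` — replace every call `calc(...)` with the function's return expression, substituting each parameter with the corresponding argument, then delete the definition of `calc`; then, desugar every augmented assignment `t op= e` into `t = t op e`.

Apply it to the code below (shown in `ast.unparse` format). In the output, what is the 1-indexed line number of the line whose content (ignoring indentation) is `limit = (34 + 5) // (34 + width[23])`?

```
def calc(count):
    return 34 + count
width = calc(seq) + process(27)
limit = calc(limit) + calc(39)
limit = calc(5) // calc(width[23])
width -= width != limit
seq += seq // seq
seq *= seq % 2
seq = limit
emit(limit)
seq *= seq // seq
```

Transformed code:
width = 34 + seq + process(27)
limit = 34 + limit + (34 + 39)
limit = (34 + 5) // (34 + width[23])
width = width - (width != limit)
seq = seq + seq // seq
seq = seq * (seq % 2)
seq = limit
emit(limit)
seq = seq * (seq // seq)

3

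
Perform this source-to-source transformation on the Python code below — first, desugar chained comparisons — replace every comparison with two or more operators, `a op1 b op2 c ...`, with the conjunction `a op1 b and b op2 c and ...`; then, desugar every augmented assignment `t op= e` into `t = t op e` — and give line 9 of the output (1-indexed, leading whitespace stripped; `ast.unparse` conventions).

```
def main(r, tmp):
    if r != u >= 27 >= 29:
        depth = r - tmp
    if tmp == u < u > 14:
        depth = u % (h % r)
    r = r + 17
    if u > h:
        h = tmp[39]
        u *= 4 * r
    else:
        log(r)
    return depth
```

Transformed code:
def main(r, tmp):
    if r != u and u >= 27 and (27 >= 29):
        depth = r - tmp
    if tmp == u and u < u and (u > 14):
        depth = u % (h % r)
    r = r + 17
    if u > h:
        h = tmp[39]
        u = u * (4 * r)
    else:
        log(r)
    return depth

u = u * (4 * r)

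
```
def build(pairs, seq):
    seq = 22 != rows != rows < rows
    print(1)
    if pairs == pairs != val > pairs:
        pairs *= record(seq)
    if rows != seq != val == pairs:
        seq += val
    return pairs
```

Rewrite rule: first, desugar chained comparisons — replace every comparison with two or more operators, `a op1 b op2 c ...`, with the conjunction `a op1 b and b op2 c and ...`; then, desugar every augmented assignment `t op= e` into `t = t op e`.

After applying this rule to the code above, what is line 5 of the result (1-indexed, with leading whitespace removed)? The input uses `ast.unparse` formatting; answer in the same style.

Transformed code:
def build(pairs, seq):
    seq = 22 != rows and rows != rows and (rows < rows)
    print(1)
    if pairs == pairs and pairs != val and (val > pairs):
        pairs = pairs * record(seq)
    if rows != seq and seq != val and (val == pairs):
        seq = seq + val
    return pairs

pairs = pairs * record(seq)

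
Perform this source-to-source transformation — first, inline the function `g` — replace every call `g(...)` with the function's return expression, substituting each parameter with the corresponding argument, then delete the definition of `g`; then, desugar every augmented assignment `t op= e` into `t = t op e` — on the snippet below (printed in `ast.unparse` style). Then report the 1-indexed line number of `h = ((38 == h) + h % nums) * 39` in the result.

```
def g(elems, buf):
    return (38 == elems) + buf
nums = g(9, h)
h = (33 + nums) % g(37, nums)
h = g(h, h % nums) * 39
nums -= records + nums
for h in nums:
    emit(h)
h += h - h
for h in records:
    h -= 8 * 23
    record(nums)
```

3

Transformed code:
nums = (38 == 9) + h
h = (33 + nums) % ((38 == 37) + nums)
h = ((38 == h) + h % nums) * 39
nums = nums - (records + nums)
for h in nums:
    emit(h)
h = h + (h - h)
for h in records:
    h = h - 8 * 23
    record(nums)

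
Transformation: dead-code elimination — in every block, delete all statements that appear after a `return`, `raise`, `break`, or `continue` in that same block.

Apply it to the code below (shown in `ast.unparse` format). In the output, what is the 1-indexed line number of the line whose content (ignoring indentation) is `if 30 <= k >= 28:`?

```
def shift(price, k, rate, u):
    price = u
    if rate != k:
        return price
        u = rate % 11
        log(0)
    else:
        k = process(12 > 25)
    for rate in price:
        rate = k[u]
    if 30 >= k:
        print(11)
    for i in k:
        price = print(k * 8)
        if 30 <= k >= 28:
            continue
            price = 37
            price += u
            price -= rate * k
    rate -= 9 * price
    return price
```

Transformed code:
def shift(price, k, rate, u):
    price = u
    if rate != k:
        return price
    else:
        k = process(12 > 25)
    for rate in price:
        rate = k[u]
    if 30 >= k:
        print(11)
    for i in k:
        price = print(k * 8)
        if 30 <= k >= 28:
            continue
    rate -= 9 * price
    return price

13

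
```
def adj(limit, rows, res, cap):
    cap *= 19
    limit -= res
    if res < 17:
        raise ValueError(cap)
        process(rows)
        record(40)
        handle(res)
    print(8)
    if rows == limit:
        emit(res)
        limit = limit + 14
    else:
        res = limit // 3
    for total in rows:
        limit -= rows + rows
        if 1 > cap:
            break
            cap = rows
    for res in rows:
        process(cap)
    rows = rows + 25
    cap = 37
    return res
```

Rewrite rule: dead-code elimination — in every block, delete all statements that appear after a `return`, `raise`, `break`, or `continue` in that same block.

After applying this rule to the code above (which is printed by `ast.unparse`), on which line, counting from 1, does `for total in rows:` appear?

Transformed code:
def adj(limit, rows, res, cap):
    cap *= 19
    limit -= res
    if res < 17:
        raise ValueError(cap)
    print(8)
    if rows == limit:
        emit(res)
        limit = limit + 14
    else:
        res = limit // 3
    for total in rows:
        limit -= rows + rows
        if 1 > cap:
            break
    for res in rows:
        process(cap)
    rows = rows + 25
    cap = 37
    return res

12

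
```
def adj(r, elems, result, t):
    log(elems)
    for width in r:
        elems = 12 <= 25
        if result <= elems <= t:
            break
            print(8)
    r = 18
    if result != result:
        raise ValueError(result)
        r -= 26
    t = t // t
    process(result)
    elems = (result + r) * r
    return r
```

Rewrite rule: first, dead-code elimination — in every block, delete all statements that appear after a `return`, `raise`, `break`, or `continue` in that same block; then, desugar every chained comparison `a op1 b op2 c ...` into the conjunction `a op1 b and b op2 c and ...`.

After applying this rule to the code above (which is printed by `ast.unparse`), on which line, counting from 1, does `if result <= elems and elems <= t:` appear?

Transformed code:
def adj(r, elems, result, t):
    log(elems)
    for width in r:
        elems = 12 <= 25
        if result <= elems and elems <= t:
            break
    r = 18
    if result != result:
        raise ValueError(result)
    t = t // t
    process(result)
    elems = (result + r) * r
    return r

5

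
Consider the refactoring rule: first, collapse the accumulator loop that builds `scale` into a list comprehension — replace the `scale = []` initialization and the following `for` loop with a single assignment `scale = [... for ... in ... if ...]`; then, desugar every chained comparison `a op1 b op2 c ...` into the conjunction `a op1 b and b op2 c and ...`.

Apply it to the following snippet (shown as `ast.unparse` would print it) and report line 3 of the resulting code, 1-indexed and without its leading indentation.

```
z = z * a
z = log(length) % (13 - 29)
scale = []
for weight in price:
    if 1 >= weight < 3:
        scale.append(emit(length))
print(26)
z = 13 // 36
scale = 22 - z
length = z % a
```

Transformed code:
z = z * a
z = log(length) % (13 - 29)
scale = [emit(length) for weight in price if 1 >= weight and weight < 3]
print(26)
z = 13 // 36
scale = 22 - z
length = z % a

scale = [emit(length) for weight in price if 1 >= weight and weight < 3]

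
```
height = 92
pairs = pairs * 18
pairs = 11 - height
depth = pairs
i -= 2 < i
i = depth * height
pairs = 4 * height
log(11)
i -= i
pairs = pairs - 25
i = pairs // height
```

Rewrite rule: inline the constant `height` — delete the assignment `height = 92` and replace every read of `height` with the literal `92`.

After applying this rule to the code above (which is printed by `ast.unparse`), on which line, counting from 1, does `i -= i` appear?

8

Transformed code:
pairs = pairs * 18
pairs = 11 - 92
depth = pairs
i -= 2 < i
i = depth * 92
pairs = 4 * 92
log(11)
i -= i
pairs = pairs - 25
i = pairs // 92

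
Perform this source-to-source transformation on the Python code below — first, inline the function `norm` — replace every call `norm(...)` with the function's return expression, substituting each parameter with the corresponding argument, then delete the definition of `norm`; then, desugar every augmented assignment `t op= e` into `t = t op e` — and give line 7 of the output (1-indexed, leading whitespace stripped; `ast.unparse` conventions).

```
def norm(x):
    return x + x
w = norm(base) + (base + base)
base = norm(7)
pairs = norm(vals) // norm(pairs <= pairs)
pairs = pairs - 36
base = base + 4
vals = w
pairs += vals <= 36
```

pairs = pairs + (vals <= 36)

Transformed code:
w = base + base + (base + base)
base = 7 + 7
pairs = (vals + vals) // ((pairs <= pairs) + (pairs <= pairs))
pairs = pairs - 36
base = base + 4
vals = w
pairs = pairs + (vals <= 36)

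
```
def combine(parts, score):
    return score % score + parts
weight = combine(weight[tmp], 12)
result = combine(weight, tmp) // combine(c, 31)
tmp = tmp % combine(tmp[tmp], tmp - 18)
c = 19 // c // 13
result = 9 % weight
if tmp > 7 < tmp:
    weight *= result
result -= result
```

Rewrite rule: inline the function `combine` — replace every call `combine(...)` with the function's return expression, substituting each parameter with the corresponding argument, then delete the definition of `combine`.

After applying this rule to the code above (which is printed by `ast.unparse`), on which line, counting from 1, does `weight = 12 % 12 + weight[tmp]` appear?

1

Transformed code:
weight = 12 % 12 + weight[tmp]
result = (tmp % tmp + weight) // (31 % 31 + c)
tmp = tmp % ((tmp - 18) % (tmp - 18) + tmp[tmp])
c = 19 // c // 13
result = 9 % weight
if tmp > 7 < tmp:
    weight *= result
result -= result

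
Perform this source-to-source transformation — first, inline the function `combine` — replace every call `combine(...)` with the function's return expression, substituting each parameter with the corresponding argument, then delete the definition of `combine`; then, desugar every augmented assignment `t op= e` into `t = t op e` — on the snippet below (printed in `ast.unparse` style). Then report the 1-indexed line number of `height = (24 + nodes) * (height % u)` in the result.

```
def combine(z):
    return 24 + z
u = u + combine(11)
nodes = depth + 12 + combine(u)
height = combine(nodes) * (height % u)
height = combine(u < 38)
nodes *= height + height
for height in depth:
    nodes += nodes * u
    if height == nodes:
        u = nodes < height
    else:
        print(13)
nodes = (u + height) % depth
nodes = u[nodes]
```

3

Transformed code:
u = u + (24 + 11)
nodes = depth + 12 + (24 + u)
height = (24 + nodes) * (height % u)
height = 24 + (u < 38)
nodes = nodes * (height + height)
for height in depth:
    nodes = nodes + nodes * u
    if height == nodes:
        u = nodes < height
    else:
        print(13)
nodes = (u + height) % depth
nodes = u[nodes]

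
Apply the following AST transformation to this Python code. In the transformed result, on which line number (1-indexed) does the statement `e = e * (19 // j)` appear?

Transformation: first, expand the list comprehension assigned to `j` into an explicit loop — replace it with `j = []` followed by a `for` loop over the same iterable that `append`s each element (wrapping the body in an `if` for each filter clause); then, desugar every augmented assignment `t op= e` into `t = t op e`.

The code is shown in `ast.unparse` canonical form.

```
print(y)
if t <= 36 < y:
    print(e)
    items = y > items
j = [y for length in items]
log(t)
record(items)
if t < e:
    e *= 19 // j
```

11

Transformed code:
print(y)
if t <= 36 < y:
    print(e)
    items = y > items
j = []
for length in items:
    j.append(y)
log(t)
record(items)
if t < e:
    e = e * (19 // j)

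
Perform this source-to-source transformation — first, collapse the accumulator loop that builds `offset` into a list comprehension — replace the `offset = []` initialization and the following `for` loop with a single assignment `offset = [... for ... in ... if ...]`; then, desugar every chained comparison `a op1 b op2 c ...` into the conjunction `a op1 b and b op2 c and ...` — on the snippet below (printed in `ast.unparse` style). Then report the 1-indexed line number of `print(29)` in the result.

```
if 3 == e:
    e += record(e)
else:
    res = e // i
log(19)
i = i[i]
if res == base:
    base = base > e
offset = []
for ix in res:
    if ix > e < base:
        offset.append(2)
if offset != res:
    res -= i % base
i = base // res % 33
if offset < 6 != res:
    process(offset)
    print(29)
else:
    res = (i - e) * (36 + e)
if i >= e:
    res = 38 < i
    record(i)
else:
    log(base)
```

Transformed code:
if 3 == e:
    e += record(e)
else:
    res = e // i
log(19)
i = i[i]
if res == base:
    base = base > e
offset = [2 for ix in res if ix > e and e < base]
if offset != res:
    res -= i % base
i = base // res % 33
if offset < 6 and 6 != res:
    process(offset)
    print(29)
else:
    res = (i - e) * (36 + e)
if i >= e:
    res = 38 < i
    record(i)
else:
    log(base)

15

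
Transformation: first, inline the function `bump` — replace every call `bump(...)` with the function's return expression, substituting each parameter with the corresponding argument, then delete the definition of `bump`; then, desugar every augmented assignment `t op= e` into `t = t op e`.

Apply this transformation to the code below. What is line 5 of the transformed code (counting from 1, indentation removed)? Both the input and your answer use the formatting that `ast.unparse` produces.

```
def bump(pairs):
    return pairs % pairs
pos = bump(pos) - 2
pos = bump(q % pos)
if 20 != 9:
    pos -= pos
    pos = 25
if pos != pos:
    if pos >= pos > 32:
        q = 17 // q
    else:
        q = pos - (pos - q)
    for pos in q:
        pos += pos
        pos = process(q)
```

Transformed code:
pos = pos % pos - 2
pos = q % pos % (q % pos)
if 20 != 9:
    pos = pos - pos
    pos = 25
if pos != pos:
    if pos >= pos > 32:
        q = 17 // q
    else:
        q = pos - (pos - q)
    for pos in q:
        pos = pos + pos
        pos = process(q)

pos = 25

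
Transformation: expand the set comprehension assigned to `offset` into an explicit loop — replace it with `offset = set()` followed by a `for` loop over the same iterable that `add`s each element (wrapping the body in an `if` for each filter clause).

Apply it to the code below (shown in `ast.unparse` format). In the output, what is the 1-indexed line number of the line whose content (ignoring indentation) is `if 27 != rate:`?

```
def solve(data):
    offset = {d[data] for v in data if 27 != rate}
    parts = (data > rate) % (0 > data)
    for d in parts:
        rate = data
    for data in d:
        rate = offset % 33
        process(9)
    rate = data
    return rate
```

4

Transformed code:
def solve(data):
    offset = set()
    for v in data:
        if 27 != rate:
            offset.add(d[data])
    parts = (data > rate) % (0 > data)
    for d in parts:
        rate = data
    for data in d:
        rate = offset % 33
        process(9)
    rate = data
    return rate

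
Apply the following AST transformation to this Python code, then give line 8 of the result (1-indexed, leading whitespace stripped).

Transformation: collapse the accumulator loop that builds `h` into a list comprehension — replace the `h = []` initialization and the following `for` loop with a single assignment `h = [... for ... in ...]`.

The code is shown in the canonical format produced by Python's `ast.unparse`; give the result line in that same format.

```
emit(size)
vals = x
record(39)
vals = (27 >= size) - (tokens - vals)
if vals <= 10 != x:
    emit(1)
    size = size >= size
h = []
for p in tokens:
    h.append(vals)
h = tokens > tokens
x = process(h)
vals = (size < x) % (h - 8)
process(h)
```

h = [vals for p in tokens]

Transformed code:
emit(size)
vals = x
record(39)
vals = (27 >= size) - (tokens - vals)
if vals <= 10 != x:
    emit(1)
    size = size >= size
h = [vals for p in tokens]
h = tokens > tokens
x = process(h)
vals = (size < x) % (h - 8)
process(h)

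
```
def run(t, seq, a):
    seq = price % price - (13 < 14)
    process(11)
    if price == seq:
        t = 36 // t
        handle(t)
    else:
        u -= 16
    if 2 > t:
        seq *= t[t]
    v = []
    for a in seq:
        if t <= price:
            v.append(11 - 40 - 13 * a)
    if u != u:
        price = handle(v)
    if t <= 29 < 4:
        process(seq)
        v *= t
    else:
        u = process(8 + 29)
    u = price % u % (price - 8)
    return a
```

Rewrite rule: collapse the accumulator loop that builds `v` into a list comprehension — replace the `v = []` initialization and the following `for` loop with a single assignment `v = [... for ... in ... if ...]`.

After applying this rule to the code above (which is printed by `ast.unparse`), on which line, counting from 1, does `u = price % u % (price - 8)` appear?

19

Transformed code:
def run(t, seq, a):
    seq = price % price - (13 < 14)
    process(11)
    if price == seq:
        t = 36 // t
        handle(t)
    else:
        u -= 16
    if 2 > t:
        seq *= t[t]
    v = [11 - 40 - 13 * a for a in seq if t <= price]
    if u != u:
        price = handle(v)
    if t <= 29 < 4:
        process(seq)
        v *= t
    else:
        u = process(8 + 29)
    u = price % u % (price - 8)
    return a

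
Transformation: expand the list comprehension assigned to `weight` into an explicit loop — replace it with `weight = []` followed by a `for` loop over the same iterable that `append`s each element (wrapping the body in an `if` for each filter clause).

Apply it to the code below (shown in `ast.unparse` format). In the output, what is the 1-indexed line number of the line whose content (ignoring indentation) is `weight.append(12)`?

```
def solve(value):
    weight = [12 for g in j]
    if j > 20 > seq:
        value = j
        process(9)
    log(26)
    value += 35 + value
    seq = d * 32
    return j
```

4

Transformed code:
def solve(value):
    weight = []
    for g in j:
        weight.append(12)
    if j > 20 > seq:
        value = j
        process(9)
    log(26)
    value += 35 + value
    seq = d * 32
    return j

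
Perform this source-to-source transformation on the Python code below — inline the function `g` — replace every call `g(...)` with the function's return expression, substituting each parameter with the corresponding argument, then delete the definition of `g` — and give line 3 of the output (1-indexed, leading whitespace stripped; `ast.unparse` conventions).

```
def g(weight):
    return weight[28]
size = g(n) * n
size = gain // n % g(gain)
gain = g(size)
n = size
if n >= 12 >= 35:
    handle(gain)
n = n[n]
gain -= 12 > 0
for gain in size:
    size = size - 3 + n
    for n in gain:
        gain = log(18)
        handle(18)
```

gain = size[28]

Transformed code:
size = n[28] * n
size = gain // n % gain[28]
gain = size[28]
n = size
if n >= 12 >= 35:
    handle(gain)
n = n[n]
gain -= 12 > 0
for gain in size:
    size = size - 3 + n
    for n in gain:
        gain = log(18)
        handle(18)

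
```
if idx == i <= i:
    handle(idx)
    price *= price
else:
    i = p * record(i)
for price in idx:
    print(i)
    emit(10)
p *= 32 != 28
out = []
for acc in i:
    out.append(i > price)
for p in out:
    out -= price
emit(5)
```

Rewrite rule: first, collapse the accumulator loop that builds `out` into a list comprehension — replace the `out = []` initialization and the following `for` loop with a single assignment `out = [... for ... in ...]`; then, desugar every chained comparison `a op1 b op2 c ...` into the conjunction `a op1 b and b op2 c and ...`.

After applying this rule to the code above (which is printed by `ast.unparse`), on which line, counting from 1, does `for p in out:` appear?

Transformed code:
if idx == i and i <= i:
    handle(idx)
    price *= price
else:
    i = p * record(i)
for price in idx:
    print(i)
    emit(10)
p *= 32 != 28
out = [i > price for acc in i]
for p in out:
    out -= price
emit(5)

11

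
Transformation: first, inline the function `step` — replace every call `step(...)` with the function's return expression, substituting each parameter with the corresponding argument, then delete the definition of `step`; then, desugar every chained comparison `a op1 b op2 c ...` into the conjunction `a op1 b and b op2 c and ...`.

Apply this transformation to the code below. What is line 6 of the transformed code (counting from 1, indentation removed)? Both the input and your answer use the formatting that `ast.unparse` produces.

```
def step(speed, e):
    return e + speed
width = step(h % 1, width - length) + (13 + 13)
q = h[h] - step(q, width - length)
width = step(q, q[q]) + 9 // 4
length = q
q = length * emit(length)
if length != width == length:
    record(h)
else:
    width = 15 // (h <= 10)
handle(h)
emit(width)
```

Transformed code:
width = width - length + h % 1 + (13 + 13)
q = h[h] - (width - length + q)
width = q[q] + q + 9 // 4
length = q
q = length * emit(length)
if length != width and width == length:
    record(h)
else:
    width = 15 // (h <= 10)
handle(h)
emit(width)

if length != width and width == length:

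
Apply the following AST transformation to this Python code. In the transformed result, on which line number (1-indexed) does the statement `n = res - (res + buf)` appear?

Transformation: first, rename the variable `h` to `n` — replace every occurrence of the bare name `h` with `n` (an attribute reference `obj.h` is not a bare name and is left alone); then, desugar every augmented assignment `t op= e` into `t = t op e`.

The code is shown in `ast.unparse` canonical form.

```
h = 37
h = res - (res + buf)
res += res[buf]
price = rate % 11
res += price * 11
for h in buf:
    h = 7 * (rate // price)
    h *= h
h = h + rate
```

2

Transformed code:
n = 37
n = res - (res + buf)
res = res + res[buf]
price = rate % 11
res = res + price * 11
for n in buf:
    n = 7 * (rate // price)
    n = n * n
n = n + rate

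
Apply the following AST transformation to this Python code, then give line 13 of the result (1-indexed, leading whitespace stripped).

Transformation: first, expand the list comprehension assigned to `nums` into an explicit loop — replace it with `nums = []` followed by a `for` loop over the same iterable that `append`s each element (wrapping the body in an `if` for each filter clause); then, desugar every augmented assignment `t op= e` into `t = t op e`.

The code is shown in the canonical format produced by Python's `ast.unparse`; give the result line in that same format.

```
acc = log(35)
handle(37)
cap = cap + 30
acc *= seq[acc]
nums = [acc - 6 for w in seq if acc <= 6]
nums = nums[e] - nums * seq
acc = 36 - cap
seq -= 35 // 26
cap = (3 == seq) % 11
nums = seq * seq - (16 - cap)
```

nums = seq * seq - (16 - cap)

Transformed code:
acc = log(35)
handle(37)
cap = cap + 30
acc = acc * seq[acc]
nums = []
for w in seq:
    if acc <= 6:
        nums.append(acc - 6)
nums = nums[e] - nums * seq
acc = 36 - cap
seq = seq - 35 // 26
cap = (3 == seq) % 11
nums = seq * seq - (16 - cap)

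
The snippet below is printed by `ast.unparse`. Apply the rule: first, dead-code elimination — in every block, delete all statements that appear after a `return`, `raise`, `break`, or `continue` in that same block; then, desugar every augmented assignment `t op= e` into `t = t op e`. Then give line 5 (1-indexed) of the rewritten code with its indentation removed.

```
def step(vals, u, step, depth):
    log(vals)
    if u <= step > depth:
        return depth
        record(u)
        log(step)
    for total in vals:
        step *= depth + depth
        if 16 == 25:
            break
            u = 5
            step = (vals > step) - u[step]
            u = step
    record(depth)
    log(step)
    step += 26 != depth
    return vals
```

for total in vals:

Transformed code:
def step(vals, u, step, depth):
    log(vals)
    if u <= step > depth:
        return depth
    for total in vals:
        step = step * (depth + depth)
        if 16 == 25:
            break
    record(depth)
    log(step)
    step = step + (26 != depth)
    return vals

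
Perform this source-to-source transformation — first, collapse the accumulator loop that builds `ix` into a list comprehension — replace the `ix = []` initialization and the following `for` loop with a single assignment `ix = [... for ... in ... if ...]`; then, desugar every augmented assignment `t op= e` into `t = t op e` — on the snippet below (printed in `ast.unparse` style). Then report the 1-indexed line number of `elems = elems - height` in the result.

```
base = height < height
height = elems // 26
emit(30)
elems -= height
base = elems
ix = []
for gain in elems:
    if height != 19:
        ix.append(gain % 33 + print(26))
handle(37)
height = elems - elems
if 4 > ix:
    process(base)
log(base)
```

Transformed code:
base = height < height
height = elems // 26
emit(30)
elems = elems - height
base = elems
ix = [gain % 33 + print(26) for gain in elems if height != 19]
handle(37)
height = elems - elems
if 4 > ix:
    process(base)
log(base)

4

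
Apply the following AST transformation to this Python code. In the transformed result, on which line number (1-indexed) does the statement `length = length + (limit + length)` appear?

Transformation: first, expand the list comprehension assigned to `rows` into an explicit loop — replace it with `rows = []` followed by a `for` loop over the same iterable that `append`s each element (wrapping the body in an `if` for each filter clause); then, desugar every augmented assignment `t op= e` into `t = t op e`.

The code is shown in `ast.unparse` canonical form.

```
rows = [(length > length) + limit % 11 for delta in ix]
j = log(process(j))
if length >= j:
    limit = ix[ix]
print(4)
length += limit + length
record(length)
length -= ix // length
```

Transformed code:
rows = []
for delta in ix:
    rows.append((length > length) + limit % 11)
j = log(process(j))
if length >= j:
    limit = ix[ix]
print(4)
length = length + (limit + length)
record(length)
length = length - ix // length

8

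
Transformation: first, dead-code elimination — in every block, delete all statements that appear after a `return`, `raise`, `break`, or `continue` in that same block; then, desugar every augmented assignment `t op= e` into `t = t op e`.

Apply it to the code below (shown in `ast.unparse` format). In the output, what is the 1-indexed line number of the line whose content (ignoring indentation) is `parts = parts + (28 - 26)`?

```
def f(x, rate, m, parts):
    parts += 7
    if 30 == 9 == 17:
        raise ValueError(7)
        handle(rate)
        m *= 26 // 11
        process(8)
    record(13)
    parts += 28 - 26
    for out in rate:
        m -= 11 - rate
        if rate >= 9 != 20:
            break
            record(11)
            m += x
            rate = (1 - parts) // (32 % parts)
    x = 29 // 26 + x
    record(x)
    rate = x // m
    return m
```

Transformed code:
def f(x, rate, m, parts):
    parts = parts + 7
    if 30 == 9 == 17:
        raise ValueError(7)
    record(13)
    parts = parts + (28 - 26)
    for out in rate:
        m = m - (11 - rate)
        if rate >= 9 != 20:
            break
    x = 29 // 26 + x
    record(x)
    rate = x // m
    return m

6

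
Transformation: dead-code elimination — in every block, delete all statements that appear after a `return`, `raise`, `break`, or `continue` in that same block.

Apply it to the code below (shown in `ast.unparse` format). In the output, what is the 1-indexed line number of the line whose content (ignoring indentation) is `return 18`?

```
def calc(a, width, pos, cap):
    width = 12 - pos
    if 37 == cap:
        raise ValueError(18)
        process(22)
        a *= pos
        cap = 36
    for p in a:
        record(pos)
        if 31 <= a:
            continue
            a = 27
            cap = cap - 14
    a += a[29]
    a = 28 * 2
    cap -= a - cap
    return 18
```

12

Transformed code:
def calc(a, width, pos, cap):
    width = 12 - pos
    if 37 == cap:
        raise ValueError(18)
    for p in a:
        record(pos)
        if 31 <= a:
            continue
    a += a[29]
    a = 28 * 2
    cap -= a - cap
    return 18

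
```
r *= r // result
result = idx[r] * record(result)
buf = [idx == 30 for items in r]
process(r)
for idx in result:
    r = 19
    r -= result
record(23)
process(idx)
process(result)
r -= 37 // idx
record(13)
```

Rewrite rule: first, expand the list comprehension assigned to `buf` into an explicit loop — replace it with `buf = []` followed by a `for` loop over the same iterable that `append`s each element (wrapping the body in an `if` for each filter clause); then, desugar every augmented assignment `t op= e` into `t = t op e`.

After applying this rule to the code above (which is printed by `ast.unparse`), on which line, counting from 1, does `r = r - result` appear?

Transformed code:
r = r * (r // result)
result = idx[r] * record(result)
buf = []
for items in r:
    buf.append(idx == 30)
process(r)
for idx in result:
    r = 19
    r = r - result
record(23)
process(idx)
process(result)
r = r - 37 // idx
record(13)

9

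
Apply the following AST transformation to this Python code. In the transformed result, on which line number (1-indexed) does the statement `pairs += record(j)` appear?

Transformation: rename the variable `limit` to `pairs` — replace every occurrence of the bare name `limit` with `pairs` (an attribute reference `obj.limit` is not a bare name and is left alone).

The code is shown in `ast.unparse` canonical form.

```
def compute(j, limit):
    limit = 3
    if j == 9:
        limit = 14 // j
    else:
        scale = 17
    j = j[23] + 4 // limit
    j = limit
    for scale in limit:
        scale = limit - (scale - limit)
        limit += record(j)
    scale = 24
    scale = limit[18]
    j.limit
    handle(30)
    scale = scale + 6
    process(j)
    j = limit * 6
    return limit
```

Transformed code:
def compute(j, pairs):
    pairs = 3
    if j == 9:
        pairs = 14 // j
    else:
        scale = 17
    j = j[23] + 4 // pairs
    j = pairs
    for scale in pairs:
        scale = pairs - (scale - pairs)
        pairs += record(j)
    scale = 24
    scale = pairs[18]
    j.limit
    handle(30)
    scale = scale + 6
    process(j)
    j = pairs * 6
    return pairs

11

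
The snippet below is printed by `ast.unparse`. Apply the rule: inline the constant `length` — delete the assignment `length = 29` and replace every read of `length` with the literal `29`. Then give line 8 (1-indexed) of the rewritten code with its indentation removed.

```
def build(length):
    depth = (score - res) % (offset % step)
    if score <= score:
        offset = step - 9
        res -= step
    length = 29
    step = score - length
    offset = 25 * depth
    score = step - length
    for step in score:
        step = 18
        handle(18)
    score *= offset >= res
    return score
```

score = step - 29

Transformed code:
def build(length):
    depth = (score - res) % (offset % step)
    if score <= score:
        offset = step - 9
        res -= step
    step = score - 29
    offset = 25 * depth
    score = step - 29
    for step in score:
        step = 18
        handle(18)
    score *= offset >= res
    return score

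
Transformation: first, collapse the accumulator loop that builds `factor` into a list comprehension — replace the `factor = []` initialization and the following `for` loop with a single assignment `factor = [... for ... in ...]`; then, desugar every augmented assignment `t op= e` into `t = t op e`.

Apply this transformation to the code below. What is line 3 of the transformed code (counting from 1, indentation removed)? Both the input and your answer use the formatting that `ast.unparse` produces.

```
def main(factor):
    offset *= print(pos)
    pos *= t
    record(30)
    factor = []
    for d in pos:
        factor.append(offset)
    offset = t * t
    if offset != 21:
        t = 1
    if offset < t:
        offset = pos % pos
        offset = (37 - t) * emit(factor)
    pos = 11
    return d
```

pos = pos * t

Transformed code:
def main(factor):
    offset = offset * print(pos)
    pos = pos * t
    record(30)
    factor = [offset for d in pos]
    offset = t * t
    if offset != 21:
        t = 1
    if offset < t:
        offset = pos % pos
        offset = (37 - t) * emit(factor)
    pos = 11
    return d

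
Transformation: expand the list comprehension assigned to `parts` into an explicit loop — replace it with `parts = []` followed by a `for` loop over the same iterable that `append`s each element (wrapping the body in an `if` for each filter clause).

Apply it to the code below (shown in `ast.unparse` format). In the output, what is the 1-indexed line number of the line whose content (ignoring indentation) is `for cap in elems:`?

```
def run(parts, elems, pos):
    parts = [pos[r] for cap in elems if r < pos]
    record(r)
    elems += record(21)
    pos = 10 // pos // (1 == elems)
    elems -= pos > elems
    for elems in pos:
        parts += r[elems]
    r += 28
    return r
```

3

Transformed code:
def run(parts, elems, pos):
    parts = []
    for cap in elems:
        if r < pos:
            parts.append(pos[r])
    record(r)
    elems += record(21)
    pos = 10 // pos // (1 == elems)
    elems -= pos > elems
    for elems in pos:
        parts += r[elems]
    r += 28
    return r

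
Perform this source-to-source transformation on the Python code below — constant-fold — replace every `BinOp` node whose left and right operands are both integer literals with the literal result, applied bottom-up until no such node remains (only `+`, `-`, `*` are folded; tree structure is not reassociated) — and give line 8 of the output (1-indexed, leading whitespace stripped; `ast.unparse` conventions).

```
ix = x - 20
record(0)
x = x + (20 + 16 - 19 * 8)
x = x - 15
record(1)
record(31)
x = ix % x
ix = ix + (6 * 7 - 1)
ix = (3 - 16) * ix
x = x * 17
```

Transformed code:
ix = x - 20
record(0)
x = x + -116
x = x - 15
record(1)
record(31)
x = ix % x
ix = ix + 41
ix = -13 * ix
x = x * 17

ix = ix + 41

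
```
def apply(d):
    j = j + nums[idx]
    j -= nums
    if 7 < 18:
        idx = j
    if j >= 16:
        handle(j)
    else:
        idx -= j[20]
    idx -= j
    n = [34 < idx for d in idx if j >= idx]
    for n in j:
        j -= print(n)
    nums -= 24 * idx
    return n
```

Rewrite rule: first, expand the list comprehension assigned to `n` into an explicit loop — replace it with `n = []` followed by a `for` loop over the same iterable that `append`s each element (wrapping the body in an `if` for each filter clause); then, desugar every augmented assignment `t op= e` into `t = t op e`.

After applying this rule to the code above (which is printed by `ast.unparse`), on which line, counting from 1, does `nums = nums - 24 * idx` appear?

Transformed code:
def apply(d):
    j = j + nums[idx]
    j = j - nums
    if 7 < 18:
        idx = j
    if j >= 16:
        handle(j)
    else:
        idx = idx - j[20]
    idx = idx - j
    n = []
    for d in idx:
        if j >= idx:
            n.append(34 < idx)
    for n in j:
        j = j - print(n)
    nums = nums - 24 * idx
    return n

17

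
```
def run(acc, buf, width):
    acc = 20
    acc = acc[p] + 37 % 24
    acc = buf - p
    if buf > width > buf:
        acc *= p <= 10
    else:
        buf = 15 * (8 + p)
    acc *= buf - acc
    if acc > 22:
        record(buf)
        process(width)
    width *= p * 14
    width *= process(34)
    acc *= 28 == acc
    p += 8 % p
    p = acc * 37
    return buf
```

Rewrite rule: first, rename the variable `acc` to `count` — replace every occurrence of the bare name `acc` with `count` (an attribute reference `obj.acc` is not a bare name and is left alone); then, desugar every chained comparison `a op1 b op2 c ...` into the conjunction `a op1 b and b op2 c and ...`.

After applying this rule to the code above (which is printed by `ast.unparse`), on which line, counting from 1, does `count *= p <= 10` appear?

Transformed code:
def run(count, buf, width):
    count = 20
    count = count[p] + 37 % 24
    count = buf - p
    if buf > width and width > buf:
        count *= p <= 10
    else:
        buf = 15 * (8 + p)
    count *= buf - count
    if count > 22:
        record(buf)
        process(width)
    width *= p * 14
    width *= process(34)
    count *= 28 == count
    p += 8 % p
    p = count * 37
    return buf

6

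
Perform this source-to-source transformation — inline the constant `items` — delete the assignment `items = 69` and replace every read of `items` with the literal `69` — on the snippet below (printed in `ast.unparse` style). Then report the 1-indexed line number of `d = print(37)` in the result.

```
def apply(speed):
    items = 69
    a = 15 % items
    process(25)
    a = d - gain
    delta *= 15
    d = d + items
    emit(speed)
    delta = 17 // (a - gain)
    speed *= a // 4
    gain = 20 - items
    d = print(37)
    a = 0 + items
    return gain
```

11

Transformed code:
def apply(speed):
    a = 15 % 69
    process(25)
    a = d - gain
    delta *= 15
    d = d + 69
    emit(speed)
    delta = 17 // (a - gain)
    speed *= a // 4
    gain = 20 - 69
    d = print(37)
    a = 0 + 69
    return gain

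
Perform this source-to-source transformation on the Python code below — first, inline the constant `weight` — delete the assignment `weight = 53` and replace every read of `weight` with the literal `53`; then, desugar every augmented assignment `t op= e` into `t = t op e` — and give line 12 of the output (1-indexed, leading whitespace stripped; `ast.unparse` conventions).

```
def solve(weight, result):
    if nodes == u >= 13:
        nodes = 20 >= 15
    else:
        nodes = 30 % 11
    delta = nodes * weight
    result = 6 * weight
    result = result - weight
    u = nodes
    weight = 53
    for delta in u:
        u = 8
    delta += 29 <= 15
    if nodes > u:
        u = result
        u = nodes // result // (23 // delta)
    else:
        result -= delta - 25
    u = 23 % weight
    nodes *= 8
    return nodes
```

delta = delta + (29 <= 15)

Transformed code:
def solve(weight, result):
    if nodes == u >= 13:
        nodes = 20 >= 15
    else:
        nodes = 30 % 11
    delta = nodes * 53
    result = 6 * 53
    result = result - 53
    u = nodes
    for delta in u:
        u = 8
    delta = delta + (29 <= 15)
    if nodes > u:
        u = result
        u = nodes // result // (23 // delta)
    else:
        result = result - (delta - 25)
    u = 23 % 53
    nodes = nodes * 8
    return nodes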